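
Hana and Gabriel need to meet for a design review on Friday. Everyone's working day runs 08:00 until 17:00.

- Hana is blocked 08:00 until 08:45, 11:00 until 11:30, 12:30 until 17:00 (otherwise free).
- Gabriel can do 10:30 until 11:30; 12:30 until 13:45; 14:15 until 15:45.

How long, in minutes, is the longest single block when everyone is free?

Hana free: 08:45-11:00, 11:30-12:30 (invert busy blocks within the working day).
Gabriel free: 10:30-11:30, 12:30-13:45, 14:15-15:45.
Hana ∩ Gabriel: 10:30-11:00.
The longest is 10:30-11:00 at 30 minutes.

30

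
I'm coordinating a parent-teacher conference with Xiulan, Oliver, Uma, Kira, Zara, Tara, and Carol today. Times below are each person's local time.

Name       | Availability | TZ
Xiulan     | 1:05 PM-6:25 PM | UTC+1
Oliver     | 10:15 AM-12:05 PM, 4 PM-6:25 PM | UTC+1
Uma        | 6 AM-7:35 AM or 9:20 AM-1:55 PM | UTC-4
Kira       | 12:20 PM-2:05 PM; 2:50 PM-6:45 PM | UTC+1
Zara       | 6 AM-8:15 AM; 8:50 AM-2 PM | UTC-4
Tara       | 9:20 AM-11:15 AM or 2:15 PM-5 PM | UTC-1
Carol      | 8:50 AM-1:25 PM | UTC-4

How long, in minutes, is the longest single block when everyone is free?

130

Xiulan in UTC: 12:05-17:25 (subtract 1h to convert from UTC+1).
Oliver in UTC: 09:15-11:05, 15:00-17:25 (subtract 1h to convert from UTC+1).
Uma in UTC: 10:00-11:35, 13:20-17:55 (add 4h to convert from UTC-4).
Kira in UTC: 11:20-13:05, 13:50-17:45 (subtract 1h to convert from UTC+1).
Zara in UTC: 10:00-12:15, 12:50-18:00 (add 4h to convert from UTC-4).
Tara in UTC: 10:20-12:15, 15:15-18:00 (add 1h to convert from UTC-1).
Carol in UTC: 12:50-17:25 (add 4h to convert from UTC-4).
Xiulan ∩ Oliver: 15:00-17:25.
Xiulan ∩ Oliver ∩ Uma: 15:00-17:25.
Xiulan ∩ Oliver ∩ Uma ∩ Kira: 15:00-17:25.
Xiulan ∩ Oliver ∩ Uma ∩ Kira ∩ Zara: 15:00-17:25.
Xiulan ∩ Oliver ∩ Uma ∩ Kira ∩ Zara ∩ Tara: 15:15-17:25.
Xiulan ∩ Oliver ∩ Uma ∩ Kira ∩ Zara ∩ Tara ∩ Carol: 15:15-17:25.
The longest is 15:15-17:25 at 130 minutes.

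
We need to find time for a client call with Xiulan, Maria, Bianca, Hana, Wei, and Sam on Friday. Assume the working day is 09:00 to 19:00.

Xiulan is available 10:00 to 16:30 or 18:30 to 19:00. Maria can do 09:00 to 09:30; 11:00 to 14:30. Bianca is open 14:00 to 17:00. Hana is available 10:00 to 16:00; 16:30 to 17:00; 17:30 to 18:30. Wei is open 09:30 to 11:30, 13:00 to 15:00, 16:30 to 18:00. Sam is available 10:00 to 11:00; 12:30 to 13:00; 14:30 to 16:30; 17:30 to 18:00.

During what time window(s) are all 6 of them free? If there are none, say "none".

Xiulan ∩ Maria: 11:00-14:30.
Xiulan ∩ Maria ∩ Bianca: 14:00-14:30.
Xiulan ∩ Maria ∩ Bianca ∩ Hana: 14:00-14:30.
Xiulan ∩ Maria ∩ Bianca ∩ Hana ∩ Wei: 14:00-14:30.
Xiulan ∩ Maria ∩ Bianca ∩ Hana ∩ Wei ∩ Sam: ∅.
There is no time when everyone is free.

none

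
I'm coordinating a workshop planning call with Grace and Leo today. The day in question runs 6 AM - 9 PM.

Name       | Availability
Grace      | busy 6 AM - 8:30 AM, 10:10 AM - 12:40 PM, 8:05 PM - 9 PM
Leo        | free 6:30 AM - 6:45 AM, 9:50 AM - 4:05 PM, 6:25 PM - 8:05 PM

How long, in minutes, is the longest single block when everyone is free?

Grace free: 08:30-10:10, 12:40-20:05 (invert busy blocks within the working day).
Leo free: 06:30-06:45, 09:50-16:05, 18:25-20:05.
Grace ∩ Leo: 09:50-10:10, 12:40-16:05, 18:25-20:05.
The longest is 12:40-16:05 at 205 minutes.

205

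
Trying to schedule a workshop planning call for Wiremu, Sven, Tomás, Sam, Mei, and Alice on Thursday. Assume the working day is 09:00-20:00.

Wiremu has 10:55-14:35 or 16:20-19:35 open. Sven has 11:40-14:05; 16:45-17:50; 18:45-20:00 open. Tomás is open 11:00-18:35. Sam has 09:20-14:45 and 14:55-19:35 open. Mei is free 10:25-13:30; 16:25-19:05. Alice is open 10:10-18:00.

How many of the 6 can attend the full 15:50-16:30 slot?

Tomás, Sam, and Alice can make the full 15:50-16:30 slot — that's 3.

3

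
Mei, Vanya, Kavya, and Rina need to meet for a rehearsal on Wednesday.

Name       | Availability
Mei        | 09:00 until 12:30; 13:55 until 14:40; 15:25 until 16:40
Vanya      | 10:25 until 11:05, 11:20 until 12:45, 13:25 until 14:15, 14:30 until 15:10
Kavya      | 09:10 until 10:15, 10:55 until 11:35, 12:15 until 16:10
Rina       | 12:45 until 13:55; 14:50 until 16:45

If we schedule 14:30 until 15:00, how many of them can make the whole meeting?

Vanya and Kavya can make the full 14:30-15:00 slot — that's 2.

2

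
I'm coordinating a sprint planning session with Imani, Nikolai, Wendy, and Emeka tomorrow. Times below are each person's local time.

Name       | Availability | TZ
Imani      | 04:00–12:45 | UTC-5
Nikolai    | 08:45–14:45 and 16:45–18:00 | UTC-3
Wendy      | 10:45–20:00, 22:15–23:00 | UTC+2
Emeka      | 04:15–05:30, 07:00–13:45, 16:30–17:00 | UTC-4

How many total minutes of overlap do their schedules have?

360

Imani in UTC: 09:00-17:45 (add 5h to convert from UTC-5).
Nikolai in UTC: 11:45-17:45, 19:45-21:00 (add 3h to convert from UTC-3).
Wendy in UTC: 08:45-18:00, 20:15-21:00 (subtract 2h to convert from UTC+2).
Emeka in UTC: 08:15-09:30, 11:00-17:45, 20:30-21:00 (add 4h to convert from UTC-4).
Imani ∩ Nikolai: 11:45-17:45.
Imani ∩ Nikolai ∩ Wendy: 11:45-17:45.
Imani ∩ Nikolai ∩ Wendy ∩ Emeka: 11:45-17:45.
Those are the intersection windows.
That's a single block of 360 minutes.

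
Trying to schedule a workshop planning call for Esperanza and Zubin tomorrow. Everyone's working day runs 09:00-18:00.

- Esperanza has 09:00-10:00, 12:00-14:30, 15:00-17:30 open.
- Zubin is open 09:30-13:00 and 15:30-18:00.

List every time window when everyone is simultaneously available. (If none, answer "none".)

09:30-10:00, 12:00-13:00, 15:30-17:30

Esperanza ∩ Zubin: 09:30-10:00, 12:00-13:00, 15:30-17:30.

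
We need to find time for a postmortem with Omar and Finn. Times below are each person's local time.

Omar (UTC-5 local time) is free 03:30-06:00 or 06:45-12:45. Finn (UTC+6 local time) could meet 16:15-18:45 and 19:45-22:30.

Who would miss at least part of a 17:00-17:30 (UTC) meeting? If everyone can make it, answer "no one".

Omar in UTC: 08:30-11:00, 11:45-17:45 (add 5h to convert from UTC-5).
Finn in UTC: 10:15-12:45, 13:45-16:30 (subtract 6h to convert from UTC+6).
Omar: free for 17:00-17:30. Finn: not fully free for 17:00-17:30.

Finn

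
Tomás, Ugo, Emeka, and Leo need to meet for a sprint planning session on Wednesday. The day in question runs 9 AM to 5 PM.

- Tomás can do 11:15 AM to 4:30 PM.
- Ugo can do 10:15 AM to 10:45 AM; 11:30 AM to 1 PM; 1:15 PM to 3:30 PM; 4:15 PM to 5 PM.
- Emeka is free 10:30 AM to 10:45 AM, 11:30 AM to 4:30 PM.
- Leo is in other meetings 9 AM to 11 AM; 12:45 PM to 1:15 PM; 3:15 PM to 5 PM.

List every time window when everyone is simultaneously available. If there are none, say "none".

Tomás free: 11:15-16:30.
Ugo free: 10:15-10:45, 11:30-13:00, 13:15-15:30, 16:15-17:00.
Emeka free: 10:30-10:45, 11:30-16:30.
Leo free: 11:00-12:45, 13:15-15:15 (invert busy blocks within the working day).
Tomás ∩ Ugo: 11:30-13:00, 13:15-15:30, 16:15-16:30.
Tomás ∩ Ugo ∩ Emeka: 11:30-13:00, 13:15-15:30, 16:15-16:30.
Tomás ∩ Ugo ∩ Emeka ∩ Leo: 11:30-12:45, 13:15-15:15.

11:30-12:45, 13:15-15:15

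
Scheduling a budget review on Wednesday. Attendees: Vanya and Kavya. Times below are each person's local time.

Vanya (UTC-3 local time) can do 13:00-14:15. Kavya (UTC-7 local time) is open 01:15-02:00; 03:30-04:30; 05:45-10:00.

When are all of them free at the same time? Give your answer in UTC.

Vanya in UTC: 16:00-17:15 (add 3h to convert from UTC-3).
Kavya in UTC: 08:15-09:00, 10:30-11:30, 12:45-17:00 (add 7h to convert from UTC-7).
Vanya ∩ Kavya: 16:00-17:00.

16:00-17:00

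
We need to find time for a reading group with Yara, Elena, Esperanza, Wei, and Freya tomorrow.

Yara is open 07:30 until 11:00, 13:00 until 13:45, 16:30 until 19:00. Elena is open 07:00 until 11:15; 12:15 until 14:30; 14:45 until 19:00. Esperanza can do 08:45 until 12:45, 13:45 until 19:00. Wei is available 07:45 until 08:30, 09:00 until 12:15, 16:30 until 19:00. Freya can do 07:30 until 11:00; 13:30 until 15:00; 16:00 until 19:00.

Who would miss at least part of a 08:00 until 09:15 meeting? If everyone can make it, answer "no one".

Yara: free for 08:00-09:15. Elena: free for 08:00-09:15. Esperanza: not fully free for 08:00-09:15. Wei: not fully free for 08:00-09:15. Freya: free for 08:00-09:15.

Esperanza, Wei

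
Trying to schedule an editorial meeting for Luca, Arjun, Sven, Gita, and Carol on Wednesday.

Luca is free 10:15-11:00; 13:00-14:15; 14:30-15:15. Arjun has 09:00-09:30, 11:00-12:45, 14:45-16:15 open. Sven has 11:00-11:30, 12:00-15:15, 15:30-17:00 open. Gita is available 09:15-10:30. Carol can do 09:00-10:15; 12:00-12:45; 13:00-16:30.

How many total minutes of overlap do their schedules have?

0

Luca ∩ Arjun: 14:45-15:15.
Luca ∩ Arjun ∩ Sven: 14:45-15:15.
Luca ∩ Arjun ∩ Sven ∩ Gita: ∅.
Luca ∩ Arjun ∩ Sven ∩ Gita ∩ Carol: ∅.
There is no time when everyone is free.
There is no common window, so the total is 0 minutes.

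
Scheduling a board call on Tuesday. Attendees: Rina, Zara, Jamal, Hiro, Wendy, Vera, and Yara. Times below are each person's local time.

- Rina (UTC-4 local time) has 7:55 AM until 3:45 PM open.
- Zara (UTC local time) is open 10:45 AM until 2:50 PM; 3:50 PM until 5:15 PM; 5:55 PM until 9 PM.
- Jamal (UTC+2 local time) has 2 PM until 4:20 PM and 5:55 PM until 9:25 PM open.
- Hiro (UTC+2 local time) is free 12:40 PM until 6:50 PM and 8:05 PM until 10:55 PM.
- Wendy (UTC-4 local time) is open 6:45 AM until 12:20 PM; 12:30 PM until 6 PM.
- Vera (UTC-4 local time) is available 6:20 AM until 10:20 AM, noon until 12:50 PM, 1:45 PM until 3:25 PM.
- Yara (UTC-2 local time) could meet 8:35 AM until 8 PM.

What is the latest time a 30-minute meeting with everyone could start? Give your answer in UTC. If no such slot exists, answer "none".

18:55

Rina in UTC: 11:55-19:45 (add 4h to convert from UTC-4).
Zara in UTC: 10:45-14:50, 15:50-17:15, 17:55-21:00.
Jamal in UTC: 12:00-14:20, 15:55-19:25 (subtract 2h to convert from UTC+2).
Hiro in UTC: 10:40-16:50, 18:05-20:55 (subtract 2h to convert from UTC+2).
Wendy in UTC: 10:45-16:20, 16:30-22:00 (add 4h to convert from UTC-4).
Vera in UTC: 10:20-14:20, 16:00-16:50, 17:45-19:25 (add 4h to convert from UTC-4).
Yara in UTC: 10:35-22:00 (add 2h to convert from UTC-2).
Rina ∩ Zara: 11:55-14:50, 15:50-17:15, 17:55-19:45.
Rina ∩ Zara ∩ Jamal: 12:00-14:20, 15:55-17:15, 17:55-19:25.
Rina ∩ Zara ∩ Jamal ∩ Hiro: 12:00-14:20, 15:55-16:50, 18:05-19:25.
Rina ∩ Zara ∩ Jamal ∩ Hiro ∩ Wendy: 12:00-14:20, 15:55-16:20, 16:30-16:50, 18:05-19:25.
Rina ∩ Zara ∩ Jamal ∩ Hiro ∩ Wendy ∩ Vera: 12:00-14:20, 16:00-16:20, 16:30-16:50, 18:05-19:25.
Rina ∩ Zara ∩ Jamal ∩ Hiro ∩ Wendy ∩ Vera ∩ Yara: 12:00-14:20, 16:00-16:20, 16:30-16:50, 18:05-19:25.
The last common window of at least 30 minutes is 18:05-19:25; a 30-minute meeting can start as late as 18:55 and still end by 19:25.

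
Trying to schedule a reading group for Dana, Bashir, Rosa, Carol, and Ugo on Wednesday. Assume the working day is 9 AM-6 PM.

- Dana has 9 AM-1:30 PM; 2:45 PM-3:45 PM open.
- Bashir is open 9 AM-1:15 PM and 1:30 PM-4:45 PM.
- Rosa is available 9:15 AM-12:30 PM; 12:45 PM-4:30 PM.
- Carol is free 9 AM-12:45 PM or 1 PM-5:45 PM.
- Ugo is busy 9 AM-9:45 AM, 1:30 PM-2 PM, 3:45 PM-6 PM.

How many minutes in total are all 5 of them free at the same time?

Dana free: 09:00-13:30, 14:45-15:45.
Bashir free: 09:00-13:15, 13:30-16:45.
Rosa free: 09:15-12:30, 12:45-16:30.
Carol free: 09:00-12:45, 13:00-17:45.
Ugo free: 09:45-13:30, 14:00-15:45 (invert busy blocks within the working day).
Dana ∩ Bashir: 09:00-13:15, 14:45-15:45.
Dana ∩ Bashir ∩ Rosa: 09:15-12:30, 12:45-13:15, 14:45-15:45.
Dana ∩ Bashir ∩ Rosa ∩ Carol: 09:15-12:30, 13:00-13:15, 14:45-15:45.
Dana ∩ Bashir ∩ Rosa ∩ Carol ∩ Ugo: 09:45-12:30, 13:00-13:15, 14:45-15:45.
Those are the intersection windows.
Summing the common windows: 165 + 15 + 60 = 240 minutes.

240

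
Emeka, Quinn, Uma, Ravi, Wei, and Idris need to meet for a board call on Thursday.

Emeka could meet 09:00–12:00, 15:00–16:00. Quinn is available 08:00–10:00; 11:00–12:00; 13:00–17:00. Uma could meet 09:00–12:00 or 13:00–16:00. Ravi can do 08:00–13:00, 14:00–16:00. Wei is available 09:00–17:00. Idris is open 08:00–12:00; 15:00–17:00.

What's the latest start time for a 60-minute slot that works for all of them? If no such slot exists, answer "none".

Emeka ∩ Quinn: 09:00-10:00, 11:00-12:00, 15:00-16:00.
Emeka ∩ Quinn ∩ Uma: 09:00-10:00, 11:00-12:00, 15:00-16:00.
Emeka ∩ Quinn ∩ Uma ∩ Ravi: 09:00-10:00, 11:00-12:00, 15:00-16:00.
Emeka ∩ Quinn ∩ Uma ∩ Ravi ∩ Wei: 09:00-10:00, 11:00-12:00, 15:00-16:00.
Emeka ∩ Quinn ∩ Uma ∩ Ravi ∩ Wei ∩ Idris: 09:00-10:00, 11:00-12:00, 15:00-16:00.
The last common window of at least 60 minutes is 15:00-16:00; a 60-minute meeting can start as late as 15:00 and still end by 16:00.

15:00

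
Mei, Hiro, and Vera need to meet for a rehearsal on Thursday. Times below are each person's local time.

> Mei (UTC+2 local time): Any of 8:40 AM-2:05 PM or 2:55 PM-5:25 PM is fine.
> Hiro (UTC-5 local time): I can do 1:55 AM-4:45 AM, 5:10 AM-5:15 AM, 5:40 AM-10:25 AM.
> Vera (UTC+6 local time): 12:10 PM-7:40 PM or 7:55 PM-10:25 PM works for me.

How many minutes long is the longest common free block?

170

Mei in UTC: 06:40-12:05, 12:55-15:25 (subtract 2h to convert from UTC+2).
Hiro in UTC: 06:55-09:45, 10:10-10:15, 10:40-15:25 (add 5h to convert from UTC-5).
Vera in UTC: 06:10-13:40, 13:55-16:25 (subtract 6h to convert from UTC+6).
Mei ∩ Hiro: 06:55-09:45, 10:10-10:15, 10:40-12:05, 12:55-15:25.
Mei ∩ Hiro ∩ Vera: 06:55-09:45, 10:10-10:15, 10:40-12:05, 12:55-13:40, 13:55-15:25.
The longest is 06:55-09:45 at 170 minutes.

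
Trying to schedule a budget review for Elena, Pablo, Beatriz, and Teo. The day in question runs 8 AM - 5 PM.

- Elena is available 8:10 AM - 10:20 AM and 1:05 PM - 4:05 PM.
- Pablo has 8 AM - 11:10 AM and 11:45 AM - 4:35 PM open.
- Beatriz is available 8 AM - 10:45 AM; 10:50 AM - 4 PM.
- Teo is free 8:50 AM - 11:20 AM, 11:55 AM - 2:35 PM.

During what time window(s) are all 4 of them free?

08:50-10:20, 13:05-14:35

Elena ∩ Pablo: 08:10-10:20, 13:05-16:05.
Elena ∩ Pablo ∩ Beatriz: 08:10-10:20, 13:05-16:00.
Elena ∩ Pablo ∩ Beatriz ∩ Teo: 08:50-10:20, 13:05-14:35.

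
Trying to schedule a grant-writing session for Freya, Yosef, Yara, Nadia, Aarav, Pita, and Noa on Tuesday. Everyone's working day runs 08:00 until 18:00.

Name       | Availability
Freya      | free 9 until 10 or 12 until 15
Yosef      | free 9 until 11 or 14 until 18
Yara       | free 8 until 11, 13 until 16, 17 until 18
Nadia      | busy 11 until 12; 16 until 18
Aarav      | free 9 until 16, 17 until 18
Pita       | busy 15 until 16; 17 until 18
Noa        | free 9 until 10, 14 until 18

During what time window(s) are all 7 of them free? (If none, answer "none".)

Freya free: 09:00-10:00, 12:00-15:00.
Yosef free: 09:00-11:00, 14:00-18:00.
Yara free: 08:00-11:00, 13:00-16:00, 17:00-18:00.
Nadia free: 08:00-11:00, 12:00-16:00 (invert busy blocks within the working day).
Aarav free: 09:00-16:00, 17:00-18:00.
Pita free: 08:00-15:00, 16:00-17:00 (invert busy blocks within the working day).
Noa free: 09:00-10:00, 14:00-18:00.
Freya ∩ Yosef: 09:00-10:00, 14:00-15:00.
Freya ∩ Yosef ∩ Yara: 09:00-10:00, 14:00-15:00.
Freya ∩ Yosef ∩ Yara ∩ Nadia: 09:00-10:00, 14:00-15:00.
Freya ∩ Yosef ∩ Yara ∩ Nadia ∩ Aarav: 09:00-10:00, 14:00-15:00.
Freya ∩ Yosef ∩ Yara ∩ Nadia ∩ Aarav ∩ Pita: 09:00-10:00, 14:00-15:00.
Freya ∩ Yosef ∩ Yara ∩ Nadia ∩ Aarav ∩ Pita ∩ Noa: 09:00-10:00, 14:00-15:00.

09:00-10:00, 14:00-15:00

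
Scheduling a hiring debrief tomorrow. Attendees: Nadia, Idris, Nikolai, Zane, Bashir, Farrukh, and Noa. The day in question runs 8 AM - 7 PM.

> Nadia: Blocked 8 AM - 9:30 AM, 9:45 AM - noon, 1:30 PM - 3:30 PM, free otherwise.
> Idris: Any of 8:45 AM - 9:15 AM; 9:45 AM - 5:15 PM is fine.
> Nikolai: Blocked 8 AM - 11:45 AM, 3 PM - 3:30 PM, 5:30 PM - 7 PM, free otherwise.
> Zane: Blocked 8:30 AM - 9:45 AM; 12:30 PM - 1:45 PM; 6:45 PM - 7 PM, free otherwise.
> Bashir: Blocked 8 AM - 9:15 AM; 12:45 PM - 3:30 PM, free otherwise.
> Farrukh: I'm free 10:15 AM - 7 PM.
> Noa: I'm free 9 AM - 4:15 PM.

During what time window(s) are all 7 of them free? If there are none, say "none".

Nadia free: 09:30-09:45, 12:00-13:30, 15:30-19:00 (invert busy blocks within the working day).
Idris free: 08:45-09:15, 09:45-17:15.
Nikolai free: 11:45-15:00, 15:30-17:30 (invert busy blocks within the working day).
Zane free: 08:00-08:30, 09:45-12:30, 13:45-18:45 (invert busy blocks within the working day).
Bashir free: 09:15-12:45, 15:30-19:00 (invert busy blocks within the working day).
Farrukh free: 10:15-19:00.
Noa free: 09:00-16:15.
Nadia ∩ Idris: 12:00-13:30, 15:30-17:15.
Nadia ∩ Idris ∩ Nikolai: 12:00-13:30, 15:30-17:15.
Nadia ∩ Idris ∩ Nikolai ∩ Zane: 12:00-12:30, 15:30-17:15.
Nadia ∩ Idris ∩ Nikolai ∩ Zane ∩ Bashir: 12:00-12:30, 15:30-17:15.
Nadia ∩ Idris ∩ Nikolai ∩ Zane ∩ Bashir ∩ Farrukh: 12:00-12:30, 15:30-17:15.
Nadia ∩ Idris ∩ Nikolai ∩ Zane ∩ Bashir ∩ Farrukh ∩ Noa: 12:00-12:30, 15:30-16:15.

12:00-12:30, 15:30-16:15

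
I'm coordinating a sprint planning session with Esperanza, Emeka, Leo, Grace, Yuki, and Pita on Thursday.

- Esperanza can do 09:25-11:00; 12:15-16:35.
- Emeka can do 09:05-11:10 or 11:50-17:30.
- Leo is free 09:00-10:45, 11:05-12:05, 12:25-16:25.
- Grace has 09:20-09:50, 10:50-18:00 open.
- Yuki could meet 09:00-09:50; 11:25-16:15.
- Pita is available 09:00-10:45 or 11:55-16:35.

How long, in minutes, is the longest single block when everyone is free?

230

Esperanza ∩ Emeka: 09:25-11:00, 12:15-16:35.
Esperanza ∩ Emeka ∩ Leo: 09:25-10:45, 12:25-16:25.
Esperanza ∩ Emeka ∩ Leo ∩ Grace: 09:25-09:50, 12:25-16:25.
Esperanza ∩ Emeka ∩ Leo ∩ Grace ∩ Yuki: 09:25-09:50, 12:25-16:15.
Esperanza ∩ Emeka ∩ Leo ∩ Grace ∩ Yuki ∩ Pita: 09:25-09:50, 12:25-16:15.
Those are the intersection windows.
The longest is 12:25-16:15 at 230 minutes.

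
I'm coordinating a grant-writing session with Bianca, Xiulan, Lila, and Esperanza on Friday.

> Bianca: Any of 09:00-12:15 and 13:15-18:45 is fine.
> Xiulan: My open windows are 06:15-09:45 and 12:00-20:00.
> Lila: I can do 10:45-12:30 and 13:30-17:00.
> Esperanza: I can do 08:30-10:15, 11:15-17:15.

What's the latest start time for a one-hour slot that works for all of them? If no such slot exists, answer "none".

16:00

Bianca ∩ Xiulan: 09:00-09:45, 12:00-12:15, 13:15-18:45.
Bianca ∩ Xiulan ∩ Lila: 12:00-12:15, 13:30-17:00.
Bianca ∩ Xiulan ∩ Lila ∩ Esperanza: 12:00-12:15, 13:30-17:00.
The last common window of at least 60 minutes is 13:30-17:00; a 60-minute meeting can start as late as 16:00 and still end by 17:00.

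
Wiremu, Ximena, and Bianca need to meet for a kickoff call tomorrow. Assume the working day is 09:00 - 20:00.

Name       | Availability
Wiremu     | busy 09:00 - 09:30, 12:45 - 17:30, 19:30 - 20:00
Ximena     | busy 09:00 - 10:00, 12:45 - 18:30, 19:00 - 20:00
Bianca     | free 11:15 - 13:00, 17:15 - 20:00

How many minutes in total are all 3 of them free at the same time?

120

Wiremu free: 09:30-12:45, 17:30-19:30 (invert busy blocks within the working day).
Ximena free: 10:00-12:45, 18:30-19:00 (invert busy blocks within the working day).
Bianca free: 11:15-13:00, 17:15-20:00.
Wiremu ∩ Ximena: 10:00-12:45, 18:30-19:00.
Wiremu ∩ Ximena ∩ Bianca: 11:15-12:45, 18:30-19:00.
So the common availability across everyone is 11:15-12:45, 18:30-19:00.
Summing the common windows: 90 + 30 = 120 minutes.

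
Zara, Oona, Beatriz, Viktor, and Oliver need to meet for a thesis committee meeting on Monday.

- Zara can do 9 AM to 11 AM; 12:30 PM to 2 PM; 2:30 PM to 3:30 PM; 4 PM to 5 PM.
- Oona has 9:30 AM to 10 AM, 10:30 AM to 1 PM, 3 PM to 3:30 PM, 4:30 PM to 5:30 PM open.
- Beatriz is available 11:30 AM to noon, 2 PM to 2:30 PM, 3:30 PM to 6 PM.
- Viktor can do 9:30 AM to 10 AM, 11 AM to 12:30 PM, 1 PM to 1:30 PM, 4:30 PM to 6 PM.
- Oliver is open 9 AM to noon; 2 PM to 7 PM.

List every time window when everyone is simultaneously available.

16:30-17:00

Zara ∩ Oona: 09:30-10:00, 10:30-11:00, 12:30-13:00, 15:00-15:30, 16:30-17:00.
Zara ∩ Oona ∩ Beatriz: 16:30-17:00.
Zara ∩ Oona ∩ Beatriz ∩ Viktor: 16:30-17:00.
Zara ∩ Oona ∩ Beatriz ∩ Viktor ∩ Oliver: 16:30-17:00.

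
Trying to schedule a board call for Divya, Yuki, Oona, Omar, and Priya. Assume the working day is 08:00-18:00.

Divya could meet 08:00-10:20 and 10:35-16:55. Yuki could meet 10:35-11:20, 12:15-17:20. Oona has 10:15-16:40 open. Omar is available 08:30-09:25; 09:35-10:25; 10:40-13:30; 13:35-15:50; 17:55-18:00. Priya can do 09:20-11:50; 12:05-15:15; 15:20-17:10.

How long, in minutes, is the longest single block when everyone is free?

Divya ∩ Yuki: 10:35-11:20, 12:15-16:55.
Divya ∩ Yuki ∩ Oona: 10:35-11:20, 12:15-16:40.
Divya ∩ Yuki ∩ Oona ∩ Omar: 10:40-11:20, 12:15-13:30, 13:35-15:50.
Divya ∩ Yuki ∩ Oona ∩ Omar ∩ Priya: 10:40-11:20, 12:15-13:30, 13:35-15:15, 15:20-15:50.
Those are the intersection windows.
The longest is 13:35-15:15 at 100 minutes.

100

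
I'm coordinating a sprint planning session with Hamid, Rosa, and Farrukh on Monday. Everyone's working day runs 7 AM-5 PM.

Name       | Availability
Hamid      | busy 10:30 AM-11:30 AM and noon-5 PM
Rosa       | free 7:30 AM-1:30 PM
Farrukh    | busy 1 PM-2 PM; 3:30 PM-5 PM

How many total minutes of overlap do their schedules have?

Hamid free: 07:00-10:30, 11:30-12:00 (invert busy blocks within the working day).
Rosa free: 07:30-13:30.
Farrukh free: 07:00-13:00, 14:00-15:30 (invert busy blocks within the working day).
Hamid ∩ Rosa: 07:30-10:30, 11:30-12:00.
Hamid ∩ Rosa ∩ Farrukh: 07:30-10:30, 11:30-12:00.
Summing the common windows: 180 + 30 = 210 minutes.

210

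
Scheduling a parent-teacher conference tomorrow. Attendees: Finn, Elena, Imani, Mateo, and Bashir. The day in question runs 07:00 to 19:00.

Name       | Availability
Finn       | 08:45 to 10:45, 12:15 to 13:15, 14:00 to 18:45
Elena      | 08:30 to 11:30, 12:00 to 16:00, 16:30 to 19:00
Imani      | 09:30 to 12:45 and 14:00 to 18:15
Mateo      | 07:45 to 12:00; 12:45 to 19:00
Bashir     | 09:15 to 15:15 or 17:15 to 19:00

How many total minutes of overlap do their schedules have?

210

Finn ∩ Elena: 08:45-10:45, 12:15-13:15, 14:00-16:00, 16:30-18:45.
Finn ∩ Elena ∩ Imani: 09:30-10:45, 12:15-12:45, 14:00-16:00, 16:30-18:15.
Finn ∩ Elena ∩ Imani ∩ Mateo: 09:30-10:45, 14:00-16:00, 16:30-18:15.
Finn ∩ Elena ∩ Imani ∩ Mateo ∩ Bashir: 09:30-10:45, 14:00-15:15, 17:15-18:15.
Summing the common windows: 75 + 75 + 60 = 210 minutes.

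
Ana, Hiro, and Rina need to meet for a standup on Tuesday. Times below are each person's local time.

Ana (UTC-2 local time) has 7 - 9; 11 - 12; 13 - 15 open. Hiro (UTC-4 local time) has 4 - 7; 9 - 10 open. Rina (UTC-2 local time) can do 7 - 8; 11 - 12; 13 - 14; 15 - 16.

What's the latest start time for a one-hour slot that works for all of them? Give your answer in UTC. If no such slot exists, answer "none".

Ana in UTC: 09:00-11:00, 13:00-14:00, 15:00-17:00 (add 2h to convert from UTC-2).
Hiro in UTC: 08:00-11:00, 13:00-14:00 (add 4h to convert from UTC-4).
Rina in UTC: 09:00-10:00, 13:00-14:00, 15:00-16:00, 17:00-18:00 (add 2h to convert from UTC-2).
Ana ∩ Hiro: 09:00-11:00, 13:00-14:00.
Ana ∩ Hiro ∩ Rina: 09:00-10:00, 13:00-14:00.
The last common window of at least 60 minutes is 13:00-14:00; a 60-minute meeting can start as late as 13:00 and still end by 14:00.

13:00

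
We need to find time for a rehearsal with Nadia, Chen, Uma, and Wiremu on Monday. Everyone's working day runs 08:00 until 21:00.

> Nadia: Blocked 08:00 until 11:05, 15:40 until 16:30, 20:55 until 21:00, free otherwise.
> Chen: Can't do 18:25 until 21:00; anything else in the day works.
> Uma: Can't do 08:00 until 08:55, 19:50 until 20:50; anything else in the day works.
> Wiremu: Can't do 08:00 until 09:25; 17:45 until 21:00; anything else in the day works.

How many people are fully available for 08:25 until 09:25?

1

Nadia free: 11:05-15:40, 16:30-20:55 (invert busy blocks within the working day).
Chen free: 08:00-18:25 (invert busy blocks within the working day).
Uma free: 08:55-19:50, 20:50-21:00 (invert busy blocks within the working day).
Wiremu free: 09:25-17:45 (invert busy blocks within the working day).
Chen can make the full 08:25-09:25 slot — that's 1.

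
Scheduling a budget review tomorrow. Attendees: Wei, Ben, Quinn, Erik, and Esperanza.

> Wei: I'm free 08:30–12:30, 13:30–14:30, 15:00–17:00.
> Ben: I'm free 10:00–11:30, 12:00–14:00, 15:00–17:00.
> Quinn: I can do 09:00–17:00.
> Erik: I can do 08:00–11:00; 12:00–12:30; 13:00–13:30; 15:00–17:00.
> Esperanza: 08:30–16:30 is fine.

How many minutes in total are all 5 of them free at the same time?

Wei ∩ Ben: 10:00-11:30, 12:00-12:30, 13:30-14:00, 15:00-17:00.
Wei ∩ Ben ∩ Quinn: 10:00-11:30, 12:00-12:30, 13:30-14:00, 15:00-17:00.
Wei ∩ Ben ∩ Quinn ∩ Erik: 10:00-11:00, 12:00-12:30, 15:00-17:00.
Wei ∩ Ben ∩ Quinn ∩ Erik ∩ Esperanza: 10:00-11:00, 12:00-12:30, 15:00-16:30.
Summing the common windows: 60 + 30 + 90 = 180 minutes.

180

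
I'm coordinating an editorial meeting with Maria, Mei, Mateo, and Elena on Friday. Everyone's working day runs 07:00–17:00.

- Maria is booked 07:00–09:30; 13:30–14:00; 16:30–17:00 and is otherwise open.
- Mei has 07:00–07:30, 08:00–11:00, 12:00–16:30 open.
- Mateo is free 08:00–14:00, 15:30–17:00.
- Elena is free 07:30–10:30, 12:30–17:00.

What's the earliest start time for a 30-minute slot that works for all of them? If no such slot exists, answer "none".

Maria free: 09:30-13:30, 14:00-16:30 (invert busy blocks within the working day).
Mei free: 07:00-07:30, 08:00-11:00, 12:00-16:30.
Mateo free: 08:00-14:00, 15:30-17:00.
Elena free: 07:30-10:30, 12:30-17:00.
Maria ∩ Mei: 09:30-11:00, 12:00-13:30, 14:00-16:30.
Maria ∩ Mei ∩ Mateo: 09:30-11:00, 12:00-13:30, 15:30-16:30.
Maria ∩ Mei ∩ Mateo ∩ Elena: 09:30-10:30, 12:30-13:30, 15:30-16:30.
The first common window of at least 30 minutes is 09:30-10:30, so the earliest start is 09:30.

09:30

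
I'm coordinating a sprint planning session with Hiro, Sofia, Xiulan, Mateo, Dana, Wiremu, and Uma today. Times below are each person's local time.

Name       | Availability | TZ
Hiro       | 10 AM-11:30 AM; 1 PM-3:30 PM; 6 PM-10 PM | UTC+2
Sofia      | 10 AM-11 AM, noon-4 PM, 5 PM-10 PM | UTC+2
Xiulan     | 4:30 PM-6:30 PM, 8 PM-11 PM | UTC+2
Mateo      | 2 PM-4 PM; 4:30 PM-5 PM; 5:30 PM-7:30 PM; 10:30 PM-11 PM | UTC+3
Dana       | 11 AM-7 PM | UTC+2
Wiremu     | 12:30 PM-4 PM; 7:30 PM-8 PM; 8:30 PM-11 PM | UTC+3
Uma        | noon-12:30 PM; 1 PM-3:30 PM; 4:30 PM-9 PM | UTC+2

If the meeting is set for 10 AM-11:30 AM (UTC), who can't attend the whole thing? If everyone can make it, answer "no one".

Hiro in UTC: 08:00-09:30, 11:00-13:30, 16:00-20:00 (subtract 2h to convert from UTC+2).
Sofia in UTC: 08:00-09:00, 10:00-14:00, 15:00-20:00 (subtract 2h to convert from UTC+2).
Xiulan in UTC: 14:30-16:30, 18:00-21:00 (subtract 2h to convert from UTC+2).
Mateo in UTC: 11:00-13:00, 13:30-14:00, 14:30-16:30, 19:30-20:00 (subtract 3h to convert from UTC+3).
Dana in UTC: 09:00-17:00 (subtract 2h to convert from UTC+2).
Wiremu in UTC: 09:30-13:00, 16:30-17:00, 17:30-20:00 (subtract 3h to convert from UTC+3).
Uma in UTC: 10:00-10:30, 11:00-13:30, 14:30-19:00 (subtract 2h to convert from UTC+2).
Hiro: not fully free for 10:00-11:30. Sofia: free for 10:00-11:30. Xiulan: not fully free for 10:00-11:30. Mateo: not fully free for 10:00-11:30. Dana: free for 10:00-11:30. Wiremu: free for 10:00-11:30. Uma: not fully free for 10:00-11:30.

Hiro, Mateo, Uma, Xiulan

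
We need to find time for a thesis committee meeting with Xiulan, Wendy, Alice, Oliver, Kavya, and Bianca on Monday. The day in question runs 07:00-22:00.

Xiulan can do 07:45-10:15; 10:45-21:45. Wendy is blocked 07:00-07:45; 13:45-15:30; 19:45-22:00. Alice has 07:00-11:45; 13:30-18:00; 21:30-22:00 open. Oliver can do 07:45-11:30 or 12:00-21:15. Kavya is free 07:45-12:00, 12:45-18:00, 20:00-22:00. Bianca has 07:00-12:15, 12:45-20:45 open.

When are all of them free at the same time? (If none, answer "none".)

Xiulan free: 07:45-10:15, 10:45-21:45.
Wendy free: 07:45-13:45, 15:30-19:45 (invert busy blocks within the working day).
Alice free: 07:00-11:45, 13:30-18:00, 21:30-22:00.
Oliver free: 07:45-11:30, 12:00-21:15.
Kavya free: 07:45-12:00, 12:45-18:00, 20:00-22:00.
Bianca free: 07:00-12:15, 12:45-20:45.
Xiulan ∩ Wendy: 07:45-10:15, 10:45-13:45, 15:30-19:45.
Xiulan ∩ Wendy ∩ Alice: 07:45-10:15, 10:45-11:45, 13:30-13:45, 15:30-18:00.
Xiulan ∩ Wendy ∩ Alice ∩ Oliver: 07:45-10:15, 10:45-11:30, 13:30-13:45, 15:30-18:00.
Xiulan ∩ Wendy ∩ Alice ∩ Oliver ∩ Kavya: 07:45-10:15, 10:45-11:30, 13:30-13:45, 15:30-18:00.
Xiulan ∩ Wendy ∩ Alice ∩ Oliver ∩ Kavya ∩ Bianca: 07:45-10:15, 10:45-11:30, 13:30-13:45, 15:30-18:00.
So the common availability across everyone is 07:45-10:15, 10:45-11:30, 13:30-13:45, 15:30-18:00.

07:45-10:15, 10:45-11:30, 13:30-13:45, 15:30-18:00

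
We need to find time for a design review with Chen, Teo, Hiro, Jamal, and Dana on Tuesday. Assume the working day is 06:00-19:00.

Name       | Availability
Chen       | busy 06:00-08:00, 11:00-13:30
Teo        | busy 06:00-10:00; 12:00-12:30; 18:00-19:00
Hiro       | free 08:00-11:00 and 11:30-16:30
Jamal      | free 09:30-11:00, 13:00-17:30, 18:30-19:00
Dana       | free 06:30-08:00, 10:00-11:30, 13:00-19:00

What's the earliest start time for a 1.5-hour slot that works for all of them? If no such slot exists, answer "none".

Chen free: 08:00-11:00, 13:30-19:00 (invert busy blocks within the working day).
Teo free: 10:00-12:00, 12:30-18:00 (invert busy blocks within the working day).
Hiro free: 08:00-11:00, 11:30-16:30.
Jamal free: 09:30-11:00, 13:00-17:30, 18:30-19:00.
Dana free: 06:30-08:00, 10:00-11:30, 13:00-19:00.
Chen ∩ Teo: 10:00-11:00, 13:30-18:00.
Chen ∩ Teo ∩ Hiro: 10:00-11:00, 13:30-16:30.
Chen ∩ Teo ∩ Hiro ∩ Jamal: 10:00-11:00, 13:30-16:30.
Chen ∩ Teo ∩ Hiro ∩ Jamal ∩ Dana: 10:00-11:00, 13:30-16:30.
So the common availability across everyone is 10:00-11:00, 13:30-16:30.
The first common window of at least 90 minutes is 13:30-16:30, so the earliest start is 13:30.

13:30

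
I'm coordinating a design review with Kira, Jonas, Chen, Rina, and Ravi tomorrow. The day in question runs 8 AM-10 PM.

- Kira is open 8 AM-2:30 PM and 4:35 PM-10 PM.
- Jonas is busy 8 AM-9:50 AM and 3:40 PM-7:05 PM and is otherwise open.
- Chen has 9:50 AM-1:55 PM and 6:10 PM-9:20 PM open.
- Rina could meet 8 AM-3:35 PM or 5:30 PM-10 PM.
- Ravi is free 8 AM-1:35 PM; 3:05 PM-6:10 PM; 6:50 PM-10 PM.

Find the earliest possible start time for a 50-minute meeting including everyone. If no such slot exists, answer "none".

Kira free: 08:00-14:30, 16:35-22:00.
Jonas free: 09:50-15:40, 19:05-22:00 (invert busy blocks within the working day).
Chen free: 09:50-13:55, 18:10-21:20.
Rina free: 08:00-15:35, 17:30-22:00.
Ravi free: 08:00-13:35, 15:05-18:10, 18:50-22:00.
Kira ∩ Jonas: 09:50-14:30, 19:05-22:00.
Kira ∩ Jonas ∩ Chen: 09:50-13:55, 19:05-21:20.
Kira ∩ Jonas ∩ Chen ∩ Rina: 09:50-13:55, 19:05-21:20.
Kira ∩ Jonas ∩ Chen ∩ Rina ∩ Ravi: 09:50-13:35, 19:05-21:20.
The first common window of at least 50 minutes is 09:50-13:35, so the earliest start is 09:50.

09:50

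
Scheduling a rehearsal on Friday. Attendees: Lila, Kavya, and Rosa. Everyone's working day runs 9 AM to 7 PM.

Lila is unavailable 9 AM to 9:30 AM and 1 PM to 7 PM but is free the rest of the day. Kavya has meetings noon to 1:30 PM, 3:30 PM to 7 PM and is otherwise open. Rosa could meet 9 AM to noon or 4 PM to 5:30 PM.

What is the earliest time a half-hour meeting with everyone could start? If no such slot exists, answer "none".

Lila free: 09:30-13:00 (invert busy blocks within the working day).
Kavya free: 09:00-12:00, 13:30-15:30 (invert busy blocks within the working day).
Rosa free: 09:00-12:00, 16:00-17:30.
Lila ∩ Kavya: 09:30-12:00.
Lila ∩ Kavya ∩ Rosa: 09:30-12:00.
The first common window of at least 30 minutes is 09:30-12:00, so the earliest start is 09:30.

09:30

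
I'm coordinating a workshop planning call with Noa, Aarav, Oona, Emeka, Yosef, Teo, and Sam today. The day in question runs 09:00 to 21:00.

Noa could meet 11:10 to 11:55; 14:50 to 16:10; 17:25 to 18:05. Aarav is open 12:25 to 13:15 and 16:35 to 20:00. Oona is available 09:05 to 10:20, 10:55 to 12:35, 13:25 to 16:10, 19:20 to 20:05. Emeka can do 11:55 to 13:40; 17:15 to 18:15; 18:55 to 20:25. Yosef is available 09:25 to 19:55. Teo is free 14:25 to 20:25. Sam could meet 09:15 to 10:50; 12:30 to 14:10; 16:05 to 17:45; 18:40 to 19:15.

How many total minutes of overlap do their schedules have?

0

Noa ∩ Aarav: 17:25-18:05.
Noa ∩ Aarav ∩ Oona: ∅.
Noa ∩ Aarav ∩ Oona ∩ Emeka: ∅.
Noa ∩ Aarav ∩ Oona ∩ Emeka ∩ Yosef: ∅.
Noa ∩ Aarav ∩ Oona ∩ Emeka ∩ Yosef ∩ Teo: ∅.
Noa ∩ Aarav ∩ Oona ∩ Emeka ∩ Yosef ∩ Teo ∩ Sam: ∅.
There is no time when everyone is free.
There is no common window, so the total is 0 minutes.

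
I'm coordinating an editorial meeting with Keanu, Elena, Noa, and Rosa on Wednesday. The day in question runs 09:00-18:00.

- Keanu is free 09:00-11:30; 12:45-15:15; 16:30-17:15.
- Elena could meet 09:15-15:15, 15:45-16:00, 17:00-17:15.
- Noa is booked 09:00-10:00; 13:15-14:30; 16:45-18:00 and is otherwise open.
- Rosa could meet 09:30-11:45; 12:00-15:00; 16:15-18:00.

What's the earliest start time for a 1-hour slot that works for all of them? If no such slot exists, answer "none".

Keanu free: 09:00-11:30, 12:45-15:15, 16:30-17:15.
Elena free: 09:15-15:15, 15:45-16:00, 17:00-17:15.
Noa free: 10:00-13:15, 14:30-16:45 (invert busy blocks within the working day).
Rosa free: 09:30-11:45, 12:00-15:00, 16:15-18:00.
Keanu ∩ Elena: 09:15-11:30, 12:45-15:15, 17:00-17:15.
Keanu ∩ Elena ∩ Noa: 10:00-11:30, 12:45-13:15, 14:30-15:15.
Keanu ∩ Elena ∩ Noa ∩ Rosa: 10:00-11:30, 12:45-13:15, 14:30-15:00.
The first common window of at least 60 minutes is 10:00-11:30, so the earliest start is 10:00.

10:00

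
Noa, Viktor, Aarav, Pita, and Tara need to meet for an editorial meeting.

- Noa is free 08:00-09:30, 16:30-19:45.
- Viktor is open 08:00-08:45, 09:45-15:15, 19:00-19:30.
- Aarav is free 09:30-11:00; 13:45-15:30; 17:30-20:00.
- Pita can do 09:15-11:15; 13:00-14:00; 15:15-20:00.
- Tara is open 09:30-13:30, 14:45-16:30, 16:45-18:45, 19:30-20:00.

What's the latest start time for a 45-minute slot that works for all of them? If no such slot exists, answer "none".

none

Noa ∩ Viktor: 08:00-08:45, 19:00-19:30.
Noa ∩ Viktor ∩ Aarav: 19:00-19:30.
Noa ∩ Viktor ∩ Aarav ∩ Pita: 19:00-19:30.
Noa ∩ Viktor ∩ Aarav ∩ Pita ∩ Tara: ∅.
There is no time when everyone is free.
No common window is at least 45 minutes long.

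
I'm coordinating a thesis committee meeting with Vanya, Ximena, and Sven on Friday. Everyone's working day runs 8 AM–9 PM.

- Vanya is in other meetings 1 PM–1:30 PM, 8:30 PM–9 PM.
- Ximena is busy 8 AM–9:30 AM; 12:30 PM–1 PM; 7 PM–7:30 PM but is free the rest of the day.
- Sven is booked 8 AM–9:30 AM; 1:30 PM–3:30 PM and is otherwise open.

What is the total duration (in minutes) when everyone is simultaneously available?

Vanya free: 08:00-13:00, 13:30-20:30 (invert busy blocks within the working day).
Ximena free: 09:30-12:30, 13:00-19:00, 19:30-21:00 (invert busy blocks within the working day).
Sven free: 09:30-13:30, 15:30-21:00 (invert busy blocks within the working day).
Vanya ∩ Ximena: 09:30-12:30, 13:30-19:00, 19:30-20:30.
Vanya ∩ Ximena ∩ Sven: 09:30-12:30, 15:30-19:00, 19:30-20:30.
Summing the common windows: 180 + 210 + 60 = 450 minutes.

450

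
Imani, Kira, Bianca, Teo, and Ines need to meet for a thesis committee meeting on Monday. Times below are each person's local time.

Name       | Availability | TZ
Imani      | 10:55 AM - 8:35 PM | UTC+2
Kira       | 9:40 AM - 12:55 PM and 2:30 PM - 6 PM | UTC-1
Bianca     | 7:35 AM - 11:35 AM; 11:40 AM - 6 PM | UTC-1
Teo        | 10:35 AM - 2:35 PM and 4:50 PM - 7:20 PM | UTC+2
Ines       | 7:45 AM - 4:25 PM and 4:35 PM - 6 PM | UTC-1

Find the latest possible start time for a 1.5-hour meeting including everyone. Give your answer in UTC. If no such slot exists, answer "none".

15:50

Imani in UTC: 08:55-18:35 (subtract 2h to convert from UTC+2).
Kira in UTC: 10:40-13:55, 15:30-19:00 (add 1h to convert from UTC-1).
Bianca in UTC: 08:35-12:35, 12:40-19:00 (add 1h to convert from UTC-1).
Teo in UTC: 08:35-12:35, 14:50-17:20 (subtract 2h to convert from UTC+2).
Ines in UTC: 08:45-17:25, 17:35-19:00 (add 1h to convert from UTC-1).
Imani ∩ Kira: 10:40-13:55, 15:30-18:35.
Imani ∩ Kira ∩ Bianca: 10:40-12:35, 12:40-13:55, 15:30-18:35.
Imani ∩ Kira ∩ Bianca ∩ Teo: 10:40-12:35, 15:30-17:20.
Imani ∩ Kira ∩ Bianca ∩ Teo ∩ Ines: 10:40-12:35, 15:30-17:20.
The last common window of at least 90 minutes is 15:30-17:20; a 90-minute meeting can start as late as 15:50 and still end by 17:20.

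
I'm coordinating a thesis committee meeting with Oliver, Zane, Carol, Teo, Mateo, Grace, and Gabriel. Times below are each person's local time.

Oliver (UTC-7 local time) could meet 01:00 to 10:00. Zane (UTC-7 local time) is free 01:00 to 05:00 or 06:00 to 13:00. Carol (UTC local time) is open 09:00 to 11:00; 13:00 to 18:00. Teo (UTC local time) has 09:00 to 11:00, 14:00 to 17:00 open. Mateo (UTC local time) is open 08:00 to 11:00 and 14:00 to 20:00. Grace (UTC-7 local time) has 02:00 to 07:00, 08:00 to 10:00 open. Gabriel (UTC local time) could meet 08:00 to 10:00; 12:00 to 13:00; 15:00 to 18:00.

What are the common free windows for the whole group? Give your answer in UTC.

09:00-10:00, 15:00-17:00

Oliver in UTC: 08:00-17:00 (add 7h to convert from UTC-7).
Zane in UTC: 08:00-12:00, 13:00-20:00 (add 7h to convert from UTC-7).
Carol in UTC: 09:00-11:00, 13:00-18:00.
Teo in UTC: 09:00-11:00, 14:00-17:00.
Mateo in UTC: 08:00-11:00, 14:00-20:00.
Grace in UTC: 09:00-14:00, 15:00-17:00 (add 7h to convert from UTC-7).
Gabriel in UTC: 08:00-10:00, 12:00-13:00, 15:00-18:00.
Oliver ∩ Zane: 08:00-12:00, 13:00-17:00.
Oliver ∩ Zane ∩ Carol: 09:00-11:00, 13:00-17:00.
Oliver ∩ Zane ∩ Carol ∩ Teo: 09:00-11:00, 14:00-17:00.
Oliver ∩ Zane ∩ Carol ∩ Teo ∩ Mateo: 09:00-11:00, 14:00-17:00.
Oliver ∩ Zane ∩ Carol ∩ Teo ∩ Mateo ∩ Grace: 09:00-11:00, 15:00-17:00.
Oliver ∩ Zane ∩ Carol ∩ Teo ∩ Mateo ∩ Grace ∩ Gabriel: 09:00-10:00, 15:00-17:00.
So the common availability across everyone is 09:00-10:00, 15:00-17:00.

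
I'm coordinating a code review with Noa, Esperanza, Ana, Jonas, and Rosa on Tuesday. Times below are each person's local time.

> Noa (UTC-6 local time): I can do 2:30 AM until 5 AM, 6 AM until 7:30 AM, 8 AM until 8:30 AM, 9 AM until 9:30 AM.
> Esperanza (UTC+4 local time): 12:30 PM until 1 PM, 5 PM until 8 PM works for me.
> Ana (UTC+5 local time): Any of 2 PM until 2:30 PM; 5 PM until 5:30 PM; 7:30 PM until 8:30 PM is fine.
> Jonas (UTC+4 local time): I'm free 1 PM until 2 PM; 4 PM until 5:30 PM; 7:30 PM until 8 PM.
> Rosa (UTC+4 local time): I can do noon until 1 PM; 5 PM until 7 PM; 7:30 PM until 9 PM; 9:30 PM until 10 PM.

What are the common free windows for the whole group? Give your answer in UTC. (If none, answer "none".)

Noa in UTC: 08:30-11:00, 12:00-13:30, 14:00-14:30, 15:00-15:30 (add 6h to convert from UTC-6).
Esperanza in UTC: 08:30-09:00, 13:00-16:00 (subtract 4h to convert from UTC+4).
Ana in UTC: 09:00-09:30, 12:00-12:30, 14:30-15:30 (subtract 5h to convert from UTC+5).
Jonas in UTC: 09:00-10:00, 12:00-13:30, 15:30-16:00 (subtract 4h to convert from UTC+4).
Rosa in UTC: 08:00-09:00, 13:00-15:00, 15:30-17:00, 17:30-18:00 (subtract 4h to convert from UTC+4).
Noa ∩ Esperanza: 08:30-09:00, 13:00-13:30, 14:00-14:30, 15:00-15:30.
Noa ∩ Esperanza ∩ Ana: 15:00-15:30.
Noa ∩ Esperanza ∩ Ana ∩ Jonas: ∅.
Noa ∩ Esperanza ∩ Ana ∩ Jonas ∩ Rosa: ∅.
There is no time when everyone is free.

none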